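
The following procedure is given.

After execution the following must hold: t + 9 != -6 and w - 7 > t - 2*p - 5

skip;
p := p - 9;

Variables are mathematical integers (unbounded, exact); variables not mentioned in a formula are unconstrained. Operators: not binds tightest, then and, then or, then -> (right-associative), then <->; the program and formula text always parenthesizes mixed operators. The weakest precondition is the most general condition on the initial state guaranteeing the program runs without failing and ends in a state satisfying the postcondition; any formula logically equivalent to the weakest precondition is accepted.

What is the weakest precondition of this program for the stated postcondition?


Working backward. After the program, the postcondition t + 9 != -6 and w - 7 > t - 2*p - 5 must hold; in canonical form it is t != -15 and 2*p + w > t + 2.
Before p := p - 9: t != -15 and 2*p + w > t + 20
Before skip: t != -15 and 2*p + w > t + 20
Answer: WP = t != -15 and 2*p + w > t + 20


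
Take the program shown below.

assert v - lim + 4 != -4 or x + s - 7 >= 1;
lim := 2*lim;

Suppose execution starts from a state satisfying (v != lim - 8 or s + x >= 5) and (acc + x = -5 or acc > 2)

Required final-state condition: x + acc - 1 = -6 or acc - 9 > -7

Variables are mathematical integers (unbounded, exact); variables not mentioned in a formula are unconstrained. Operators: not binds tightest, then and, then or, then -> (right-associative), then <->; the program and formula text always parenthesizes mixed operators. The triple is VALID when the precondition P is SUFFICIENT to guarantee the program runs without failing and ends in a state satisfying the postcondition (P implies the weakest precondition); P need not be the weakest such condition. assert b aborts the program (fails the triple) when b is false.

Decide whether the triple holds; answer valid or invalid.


Working backward. After the program, the postcondition x + acc - 1 = -6 or acc - 9 > -7 must hold; in canonical form it is acc + x = -5 or acc > 2.
Before lim := 2*lim: acc + x = -5 or acc > 2
Before assert v - lim + 4 != -4 or x + s - 7 >= 1: (v != lim - 8 or s + x >= 8) and (acc + x = -5 or acc > 2)
The weakest precondition is (v != lim - 8 or s + x >= 8) and (acc + x = -5 or acc > 2).
Check whether (v != lim - 8 or s + x >= 5) and (acc + x = -5 or acc > 2) implies it.
Countermodel: at the initial state acc = 2, lim = 8, s = 12, v = 0, x = -7, the precondition holds but the weakest precondition fails.
Answer: invalid


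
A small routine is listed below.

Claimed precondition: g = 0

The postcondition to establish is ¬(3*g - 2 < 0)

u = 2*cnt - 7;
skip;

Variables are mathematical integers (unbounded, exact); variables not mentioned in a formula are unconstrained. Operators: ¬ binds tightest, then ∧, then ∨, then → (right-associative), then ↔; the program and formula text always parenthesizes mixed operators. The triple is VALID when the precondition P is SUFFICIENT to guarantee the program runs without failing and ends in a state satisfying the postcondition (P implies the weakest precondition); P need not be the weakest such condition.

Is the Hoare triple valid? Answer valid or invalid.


Working backward. After the program, the postcondition ¬(3*g - 2 < 0) must hold; in canonical form it is ¬(3*g < 2).
Before skip: ¬(3*g < 2)
Before u := 2*cnt - 7: ¬(3*g < 2)
The weakest precondition is ¬(3*g < 2).
Check whether g = 0 implies it.
Countermodel: at the initial state g = 0, the precondition holds but the weakest precondition fails.
Answer: invalid


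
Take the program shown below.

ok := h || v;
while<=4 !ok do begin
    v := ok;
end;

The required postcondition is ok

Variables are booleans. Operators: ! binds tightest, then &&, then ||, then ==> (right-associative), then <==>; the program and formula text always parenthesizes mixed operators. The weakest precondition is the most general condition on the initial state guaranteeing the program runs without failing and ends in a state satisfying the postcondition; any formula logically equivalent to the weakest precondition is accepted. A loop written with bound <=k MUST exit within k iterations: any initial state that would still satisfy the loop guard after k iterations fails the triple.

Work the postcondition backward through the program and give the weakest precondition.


Working backward. After the program, ok must hold.
Before the loop (bound <=4), unroll the exhaustion recursion (WP_0 = exit-now case; WP_j = one more guarded iteration, up to j = 4):
  WP_0: ok
  WP_1: (!ok) ==> ok
  WP_2: (!ok) ==> ((!ok) ==> ok)
  WP_3: (!ok) ==> ((!ok) ==> ((!ok) ==> ok))
  WP_4: (!ok) ==> ((!ok) ==> ((!ok) ==> ((!ok) ==> ok)))
So before the loop: (!ok) ==> ((!ok) ==> ((!ok) ==> ((!ok) ==> ok)))
Before ok := h || v: (!(h || v)) ==> ((!(h || v)) ==> ((!(h || v)) ==> ((!(h || v)) ==> (h || v))))
Answer: WP = (!(h || v)) ==> ((!(h || v)) ==> ((!(h || v)) ==> ((!(h || v)) ==> (h || v))))


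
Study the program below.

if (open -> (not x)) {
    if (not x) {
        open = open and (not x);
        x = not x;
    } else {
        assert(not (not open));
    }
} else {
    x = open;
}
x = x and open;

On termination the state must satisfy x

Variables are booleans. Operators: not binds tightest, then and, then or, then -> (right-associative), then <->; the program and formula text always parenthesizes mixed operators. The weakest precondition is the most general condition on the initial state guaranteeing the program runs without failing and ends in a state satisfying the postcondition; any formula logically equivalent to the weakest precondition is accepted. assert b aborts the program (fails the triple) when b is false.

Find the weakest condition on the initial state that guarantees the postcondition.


Working backward. After the program, x must hold.
Before x := x and open: x and open
Then branch requires ((not x) -> ((not x) and open)) and (x -> (open and x)); else branch requires open.
Before the if: ((open -> (not x)) -> (((not x) -> ((not x) and open)) and (x -> (open and x)))) and ((not (open -> (not x))) -> open)
Answer: WP = ((open -> (not x)) -> (((not x) -> ((not x) and open)) and (x -> (open and x)))) and ((not (open -> (not x))) -> open)


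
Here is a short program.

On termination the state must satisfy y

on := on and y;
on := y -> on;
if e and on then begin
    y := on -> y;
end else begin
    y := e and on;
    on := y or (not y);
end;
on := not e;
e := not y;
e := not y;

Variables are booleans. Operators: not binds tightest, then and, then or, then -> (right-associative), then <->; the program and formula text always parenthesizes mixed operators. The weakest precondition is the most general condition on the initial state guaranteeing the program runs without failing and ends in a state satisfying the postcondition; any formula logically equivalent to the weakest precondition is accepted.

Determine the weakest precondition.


Working backward. After the program, y must hold.
Before e := not y: y
Before e := not y: y
Before on := not e: y
Then branch requires on -> y; else branch requires e and on.
Before the if: ((e and on) -> (on -> y)) and ((not (e and on)) -> (e and on))
Before on := y -> on: ((e and (y -> on)) -> ((y -> on) -> y)) and ((not (e and (y -> on))) -> (e and (y -> on)))
Before on := on and y: ((e and (y -> (on and y))) -> ((y -> (on and y)) -> y)) and ((not (e and (y -> (on and y)))) -> (e and (y -> (on and y))))
Answer: WP = ((e and (y -> (on and y))) -> ((y -> (on and y)) -> y)) and ((not (e and (y -> (on and y)))) -> (e and (y -> (on and y))))


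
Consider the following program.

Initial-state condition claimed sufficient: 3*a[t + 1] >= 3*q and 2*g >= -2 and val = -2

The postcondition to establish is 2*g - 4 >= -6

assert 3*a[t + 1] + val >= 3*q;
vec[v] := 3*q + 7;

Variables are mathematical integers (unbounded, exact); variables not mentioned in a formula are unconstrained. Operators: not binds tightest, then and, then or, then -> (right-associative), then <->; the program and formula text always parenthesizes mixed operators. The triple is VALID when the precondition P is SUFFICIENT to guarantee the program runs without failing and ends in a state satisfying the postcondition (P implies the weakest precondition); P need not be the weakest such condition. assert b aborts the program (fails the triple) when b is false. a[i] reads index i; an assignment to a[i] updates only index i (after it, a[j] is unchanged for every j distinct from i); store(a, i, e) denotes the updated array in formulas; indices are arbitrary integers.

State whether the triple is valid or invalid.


Working backward. After the program, the postcondition 2*g - 4 >= -6 must hold; in canonical form it is 2*g >= -2.
Before vec[v] := 3*q + 7: 2*g >= -2
Before assert 3*a[t + 1] + val >= 3*q: 3*a[t + 1] + val >= 3*q and 2*g >= -2
The weakest precondition is 3*a[t + 1] + val >= 3*q and 2*g >= -2.
Check whether 3*a[t + 1] >= 3*q and 2*g >= -2 and val = -2 implies it.
Countermodel: at the initial state a = {[0] = 0, elsewhere 0}, g = -1, q = 0, t = -1, val = -2, the precondition holds but the weakest precondition fails.
Answer: invalid


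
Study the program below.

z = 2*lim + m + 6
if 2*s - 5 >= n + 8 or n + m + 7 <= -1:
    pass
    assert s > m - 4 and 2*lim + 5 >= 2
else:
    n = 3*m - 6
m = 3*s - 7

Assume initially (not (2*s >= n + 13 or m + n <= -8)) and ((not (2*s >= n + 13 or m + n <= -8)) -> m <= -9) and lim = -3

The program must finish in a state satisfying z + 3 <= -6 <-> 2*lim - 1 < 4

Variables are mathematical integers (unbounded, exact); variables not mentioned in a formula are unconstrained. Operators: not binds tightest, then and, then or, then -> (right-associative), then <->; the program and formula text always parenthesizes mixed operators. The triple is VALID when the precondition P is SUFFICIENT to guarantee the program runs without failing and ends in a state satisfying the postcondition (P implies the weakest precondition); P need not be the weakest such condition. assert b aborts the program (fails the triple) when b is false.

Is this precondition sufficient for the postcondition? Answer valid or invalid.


Working backward. After the program, the postcondition z + 3 <= -6 <-> 2*lim - 1 < 4 must hold; in canonical form it is z <= -9 <-> 2*lim < 5.
Before m := 3*s - 7: z <= -9 <-> 2*lim < 5
Then branch requires s > m - 4 and 2*lim >= -3 and (z <= -9 <-> 2*lim < 5); else branch requires z <= -9 <-> 2*lim < 5.
Before the if: ((2*s >= n + 13 or m + n <= -8) -> (s > m - 4 and 2*lim >= -3 and (z <= -9 <-> 2*lim < 5))) and ((not (2*s >= n + 13 or m + n <= -8)) -> (z <= -9 <-> 2*lim < 5))
Before z := 2*lim + m + 6: ((2*s >= n + 13 or m + n <= -8) -> (s > m - 4 and 2*lim >= -3 and (2*lim + m <= -15 <-> 2*lim < 5))) and ((not (2*s >= n + 13 or m + n <= -8)) -> (2*lim + m <= -15 <-> 2*lim < 5))
The weakest precondition is ((2*s >= n + 13 or m + n <= -8) -> (s > m - 4 and 2*lim >= -3 and (2*lim + m <= -15 <-> 2*lim < 5))) and ((not (2*s >= n + 13 or m + n <= -8)) -> (2*lim + m <= -15 <-> 2*lim < 5)).
Check whether (not (2*s >= n + 13 or m + n <= -8)) and ((not (2*s >= n + 13 or m + n <= -8)) -> m <= -9) and lim = -3 implies it.
Every state satisfying the precondition satisfies the weakest precondition: the implication holds.
Answer: valid


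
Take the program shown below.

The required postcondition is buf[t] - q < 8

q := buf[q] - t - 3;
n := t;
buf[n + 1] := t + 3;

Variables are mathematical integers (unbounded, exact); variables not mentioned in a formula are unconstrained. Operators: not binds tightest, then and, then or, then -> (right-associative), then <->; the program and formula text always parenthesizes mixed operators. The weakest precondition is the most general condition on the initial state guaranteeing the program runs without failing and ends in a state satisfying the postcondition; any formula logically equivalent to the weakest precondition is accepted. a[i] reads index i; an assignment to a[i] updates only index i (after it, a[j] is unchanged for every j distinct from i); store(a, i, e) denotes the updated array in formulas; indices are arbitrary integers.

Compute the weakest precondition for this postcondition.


Working backward. After the program, the postcondition buf[t] - q < 8 must hold; in canonical form it is buf[t] < q + 8.
Before buf[n + 1] := t + 3: store(buf, n + 1, t + 3)[t] < q + 8
Before n := t: store(buf, t + 1, t + 3)[t] < q + 8
Before q := buf[q] - t - 3: store(buf, t + 1, t + 3)[t] + t < buf[q] + 5
Answer: WP = store(buf, t + 1, t + 3)[t] + t < buf[q] + 5


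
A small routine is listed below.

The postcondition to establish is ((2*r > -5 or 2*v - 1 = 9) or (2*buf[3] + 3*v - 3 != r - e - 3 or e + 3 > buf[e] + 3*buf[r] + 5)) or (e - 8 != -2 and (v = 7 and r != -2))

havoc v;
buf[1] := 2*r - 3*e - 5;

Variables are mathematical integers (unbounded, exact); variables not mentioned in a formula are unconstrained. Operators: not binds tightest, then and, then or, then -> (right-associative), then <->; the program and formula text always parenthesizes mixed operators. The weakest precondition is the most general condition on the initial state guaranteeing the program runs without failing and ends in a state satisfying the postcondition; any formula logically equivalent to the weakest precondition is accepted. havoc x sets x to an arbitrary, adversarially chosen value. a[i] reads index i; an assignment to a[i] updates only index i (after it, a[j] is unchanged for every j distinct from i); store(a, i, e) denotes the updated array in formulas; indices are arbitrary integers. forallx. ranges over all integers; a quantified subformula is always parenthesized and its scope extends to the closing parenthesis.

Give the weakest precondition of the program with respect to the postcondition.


Working backward. After the program, the postcondition ((2*r > -5 or 2*v - 1 = 9) or (2*buf[3] + 3*v - 3 != r - e - 3 or e + 3 > buf[e] + 3*buf[r] + 5)) or (e - 8 != -2 and (v = 7 and r != -2)) must hold; in canonical form it is 2*r > -5 or 2*v = 10 or 2*buf[3] + e + 3*v != r or e > buf[e] + 3*buf[r] + 2 or (e != 6 and v = 7 and r != -2).
Before buf[1] := 2*r - 3*e - 5: 2*r > -5 or 2*v = 10 or 2*buf[3] + e + 3*v != r or e > store(buf, 1, -3*e + 2*r - 5)[e] + 3*store(buf, 1, -3*e + 2*r - 5)[r] + 2 or (e != 6 and v = 7 and r != -2)
Before havoc v: forall v_1. (2*r > -5 or 2*v_1 = 10 or 2*buf[3] + e + 3*v_1 != r or e > store(buf, 1, -3*e + 2*r - 5)[e] + 3*store(buf, 1, -3*e + 2*r - 5)[r] + 2 or (e != 6 and v_1 = 7 and r != -2))
Answer: WP = forall v_1. (2*r > -5 or 2*v_1 = 10 or 2*buf[3] + e + 3*v_1 != r or e > store(buf, 1, -3*e + 2*r - 5)[e] + 3*store(buf, 1, -3*e + 2*r - 5)[r] + 2 or (e != 6 and v_1 = 7 and r != -2))


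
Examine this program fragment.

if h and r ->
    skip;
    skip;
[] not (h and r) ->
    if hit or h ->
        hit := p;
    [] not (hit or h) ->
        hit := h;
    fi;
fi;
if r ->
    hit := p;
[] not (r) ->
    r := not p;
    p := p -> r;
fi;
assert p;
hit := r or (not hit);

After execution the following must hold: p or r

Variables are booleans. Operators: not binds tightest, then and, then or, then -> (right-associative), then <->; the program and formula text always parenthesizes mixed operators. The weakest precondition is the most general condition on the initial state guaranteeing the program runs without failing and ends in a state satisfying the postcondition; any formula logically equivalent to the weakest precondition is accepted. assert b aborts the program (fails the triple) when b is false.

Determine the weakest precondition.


Working backward. After the program, p or r must hold.
Before hit := r or (not hit): p or r
Before assert p: p and (p or r)
Then branch requires p and (p or r); else branch requires (p -> (not p)) and ((p -> (not p)) or (not p)).
Before the if: (r -> (p and (p or r))) and ((not r) -> ((p -> (not p)) and ((p -> (not p)) or (not p))))
Then branch requires (r -> (p and (p or r))) and ((not r) -> ((p -> (not p)) and ((p -> (not p)) or (not p)))); else branch requires ((hit or h) -> ((r -> (p and (p or r))) and ((not r) -> ((p -> (not p)) and ((p -> (not p)) or (not p)))))) and ((not (hit or h)) -> ((r -> (p and (p or r))) and ((not r) -> ((p -> (not p)) and ((p -> (not p)) or (not p)))))).
Before the if: ((h and r) -> ((r -> (p and (p or r))) and ((not r) -> ((p -> (not p)) and ((p -> (not p)) or (not p)))))) and ((not (h and r)) -> (((hit or h) -> ((r -> (p and (p or r))) and ((not r) -> ((p -> (not p)) and ((p -> (not p)) or (not p)))))) and ((not (hit or h)) -> ((r -> (p and (p or r))) and ((not r) -> ((p -> (not p)) and ((p -> (not p)) or (not p))))))))
Answer: WP = ((h and r) -> ((r -> (p and (p or r))) and ((not r) -> ((p -> (not p)) and ((p -> (not p)) or (not p)))))) and ((not (h and r)) -> (((hit or h) -> ((r -> (p and (p or r))) and ((not r) -> ((p -> (not p)) and ((p -> (not p)) or (not p)))))) and ((not (hit or h)) -> ((r -> (p and (p or r))) and ((not r) -> ((p -> (not p)) and ((p -> (not p)) or (not p))))))))


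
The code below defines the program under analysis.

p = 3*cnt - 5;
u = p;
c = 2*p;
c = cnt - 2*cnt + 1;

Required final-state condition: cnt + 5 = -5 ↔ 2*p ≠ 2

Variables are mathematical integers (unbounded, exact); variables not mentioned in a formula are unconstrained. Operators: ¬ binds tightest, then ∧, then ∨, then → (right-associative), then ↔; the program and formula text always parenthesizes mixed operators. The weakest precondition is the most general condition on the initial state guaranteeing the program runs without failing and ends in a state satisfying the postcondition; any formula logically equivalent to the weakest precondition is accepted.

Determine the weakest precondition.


Working backward. After the program, the postcondition cnt + 5 = -5 ↔ 2*p ≠ 2 must hold; in canonical form it is cnt = -10 ↔ 2*p ≠ 2.
Before c := cnt - 2*cnt + 1: cnt = -10 ↔ 2*p ≠ 2
Before c := 2*p: cnt = -10 ↔ 2*p ≠ 2
Before u := p: cnt = -10 ↔ 2*p ≠ 2
Before p := 3*cnt - 5: cnt = -10 ↔ 6*cnt ≠ 12
Answer: WP = cnt = -10 ↔ 6*cnt ≠ 12


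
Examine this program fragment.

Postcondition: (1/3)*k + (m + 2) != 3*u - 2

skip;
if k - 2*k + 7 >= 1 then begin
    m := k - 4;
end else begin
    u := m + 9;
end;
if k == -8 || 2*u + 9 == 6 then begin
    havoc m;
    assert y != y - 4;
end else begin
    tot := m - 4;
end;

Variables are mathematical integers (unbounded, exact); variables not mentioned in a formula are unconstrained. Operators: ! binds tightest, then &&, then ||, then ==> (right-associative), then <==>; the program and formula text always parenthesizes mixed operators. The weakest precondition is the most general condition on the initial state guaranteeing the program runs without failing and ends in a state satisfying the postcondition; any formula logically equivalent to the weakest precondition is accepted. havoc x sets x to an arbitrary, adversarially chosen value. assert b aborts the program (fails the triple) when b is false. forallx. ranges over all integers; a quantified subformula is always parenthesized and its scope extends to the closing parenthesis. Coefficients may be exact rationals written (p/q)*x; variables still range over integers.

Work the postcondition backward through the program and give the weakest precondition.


Working backward. After the program, the postcondition (1/3)*k + (m + 2) != 3*u - 2 must hold; in canonical form it is (1/3)*k + m != 3*u - 4.
Then branch requires forall m_1. (1/3)*k + m_1 != 3*u - 4; else branch requires (1/3)*k + m != 3*u - 4.
Before the if: ((k == -8 || 2*u == -3) ==> (forall m_1. (1/3)*k + m_1 != 3*u - 4)) && ((!(k == -8 || 2*u == -3)) ==> (1/3)*k + m != 3*u - 4)
Then branch requires ((k == -8 || 2*u == -3) ==> (forall m_1. (1/3)*k + m_1 != 3*u - 4)) && ((!(k == -8 || 2*u == -3)) ==> (4/3)*k != 3*u); else branch requires ((k == -8 || 2*m == -21) ==> (forall m_1. (1/3)*k + m_1 != 3*m + 23)) && ((!(k == -8 || 2*m == -21)) ==> (1/3)*k != 2*m + 23).
Before the if: (k <= 6 ==> (((k == -8 || 2*u == -3) ==> (forall m_1. (1/3)*k + m_1 != 3*u - 4)) && ((!(k == -8 || 2*u == -3)) ==> (4/3)*k != 3*u))) && ((!(k <= 6)) ==> (((k == -8 || 2*m == -21) ==> (forall m_1. (1/3)*k + m_1 != 3*m + 23)) && ((!(k == -8 || 2*m == -21)) ==> (1/3)*k != 2*m + 23)))
Before skip: (k <= 6 ==> (((k == -8 || 2*u == -3) ==> (forall m_1. (1/3)*k + m_1 != 3*u - 4)) && ((!(k == -8 || 2*u == -3)) ==> (4/3)*k != 3*u))) && ((!(k <= 6)) ==> (((k == -8 || 2*m == -21) ==> (forall m_1. (1/3)*k + m_1 != 3*m + 23)) && ((!(k == -8 || 2*m == -21)) ==> (1/3)*k != 2*m + 23)))
Answer: WP = (k <= 6 ==> (((k == -8 || 2*u == -3) ==> (forall m_1. (1/3)*k + m_1 != 3*u - 4)) && ((!(k == -8 || 2*u == -3)) ==> (4/3)*k != 3*u))) && ((!(k <= 6)) ==> (((k == -8 || 2*m == -21) ==> (forall m_1. (1/3)*k + m_1 != 3*m + 23)) && ((!(k == -8 || 2*m == -21)) ==> (1/3)*k != 2*m + 23)))


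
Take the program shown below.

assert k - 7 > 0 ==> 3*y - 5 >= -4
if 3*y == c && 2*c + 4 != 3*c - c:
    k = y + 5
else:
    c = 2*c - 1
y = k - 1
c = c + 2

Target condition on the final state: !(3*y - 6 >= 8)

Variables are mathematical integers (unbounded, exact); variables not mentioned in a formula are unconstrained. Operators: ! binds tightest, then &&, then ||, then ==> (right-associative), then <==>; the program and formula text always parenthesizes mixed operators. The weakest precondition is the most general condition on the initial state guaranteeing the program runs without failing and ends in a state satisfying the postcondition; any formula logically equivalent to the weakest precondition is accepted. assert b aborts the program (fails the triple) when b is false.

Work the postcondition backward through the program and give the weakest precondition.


Working backward. After the program, the postcondition !(3*y - 6 >= 8) must hold; in canonical form it is !(3*y >= 14).
Before c := c + 2: !(3*y >= 14)
Before y := k - 1: !(3*k >= 17)
Then branch requires !(3*y >= 2); else branch requires !(3*k >= 17).
Before the if: (3*y == c ==> (!(3*y >= 2))) && ((!(3*y == c)) ==> (!(3*k >= 17)))
Before assert k - 7 > 0 ==> 3*y - 5 >= -4: (k > 7 ==> 3*y >= 1) && (3*y == c ==> (!(3*y >= 2))) && ((!(3*y == c)) ==> (!(3*k >= 17)))
Answer: WP = (k > 7 ==> 3*y >= 1) && (3*y == c ==> (!(3*y >= 2))) && ((!(3*y == c)) ==> (!(3*k >= 17)))


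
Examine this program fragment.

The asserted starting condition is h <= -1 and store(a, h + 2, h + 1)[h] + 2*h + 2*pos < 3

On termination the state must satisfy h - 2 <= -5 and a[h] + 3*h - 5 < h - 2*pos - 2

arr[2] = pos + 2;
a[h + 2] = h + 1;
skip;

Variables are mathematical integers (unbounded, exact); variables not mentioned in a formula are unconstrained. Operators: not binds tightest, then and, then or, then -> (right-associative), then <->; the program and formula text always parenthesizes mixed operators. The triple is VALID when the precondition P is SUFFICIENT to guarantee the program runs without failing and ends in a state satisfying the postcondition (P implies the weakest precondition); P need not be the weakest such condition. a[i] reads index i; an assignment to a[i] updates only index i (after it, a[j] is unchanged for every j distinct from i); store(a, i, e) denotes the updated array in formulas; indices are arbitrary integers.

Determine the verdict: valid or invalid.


Working backward. After the program, the postcondition h - 2 <= -5 and a[h] + 3*h - 5 < h - 2*pos - 2 must hold; in canonical form it is h <= -3 and a[h] + 2*h + 2*pos < 3.
Before skip: h <= -3 and a[h] + 2*h + 2*pos < 3
Before a[h + 2] := h + 1: h <= -3 and store(a, h + 2, h + 1)[h] + 2*h + 2*pos < 3
Before arr[2] := pos + 2: h <= -3 and store(a, h + 2, h + 1)[h] + 2*h + 2*pos < 3
The weakest precondition is h <= -3 and store(a, h + 2, h + 1)[h] + 2*h + 2*pos < 3.
Check whether h <= -1 and store(a, h + 2, h + 1)[h] + 2*h + 2*pos < 3 implies it.
Countermodel: at the initial state a = {[-1] = 4, [1] = 4, elsewhere 4}, h = -1, pos = 0, the precondition holds but the weakest precondition fails.
Answer: invalid


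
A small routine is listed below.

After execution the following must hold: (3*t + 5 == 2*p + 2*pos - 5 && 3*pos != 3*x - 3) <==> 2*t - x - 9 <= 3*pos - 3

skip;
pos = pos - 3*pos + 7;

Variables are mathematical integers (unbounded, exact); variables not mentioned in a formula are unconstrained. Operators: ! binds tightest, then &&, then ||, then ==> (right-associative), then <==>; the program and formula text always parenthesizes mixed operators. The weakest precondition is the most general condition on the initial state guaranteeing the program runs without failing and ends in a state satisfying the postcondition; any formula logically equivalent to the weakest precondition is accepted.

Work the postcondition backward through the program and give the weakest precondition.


Working backward. After the program, the postcondition (3*t + 5 == 2*p + 2*pos - 5 && 3*pos != 3*x - 3) <==> 2*t - x - 9 <= 3*pos - 3 must hold; in canonical form it is (3*t == 2*p + 2*pos - 10 && 3*pos != 3*x - 3) <==> 2*t <= 3*pos + x + 6.
Before pos := pos - 3*pos + 7: (4*pos + 3*t == 2*p + 4 && 6*pos + 3*x != 24) <==> 6*pos + 2*t <= x + 27
Before skip: (4*pos + 3*t == 2*p + 4 && 6*pos + 3*x != 24) <==> 6*pos + 2*t <= x + 27
Answer: WP = (4*pos + 3*t == 2*p + 4 && 6*pos + 3*x != 24) <==> 6*pos + 2*t <= x + 27


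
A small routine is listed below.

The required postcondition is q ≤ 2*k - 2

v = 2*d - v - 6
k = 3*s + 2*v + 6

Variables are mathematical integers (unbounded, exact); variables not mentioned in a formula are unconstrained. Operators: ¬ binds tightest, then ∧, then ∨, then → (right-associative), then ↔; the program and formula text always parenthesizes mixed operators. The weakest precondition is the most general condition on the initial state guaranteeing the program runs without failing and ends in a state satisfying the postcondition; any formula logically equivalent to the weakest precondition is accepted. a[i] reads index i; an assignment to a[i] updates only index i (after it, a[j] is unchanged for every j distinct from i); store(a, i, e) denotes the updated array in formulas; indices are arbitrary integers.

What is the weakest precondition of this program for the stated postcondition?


Working backward. After the program, q ≤ 2*k - 2 must hold.
Before k := 3*s + 2*v + 6: q ≤ 6*s + 4*v + 10
Before v := 2*d - v - 6: q + 4*v ≤ 8*d + 6*s - 14
Answer: WP = q + 4*v ≤ 8*d + 6*s - 14


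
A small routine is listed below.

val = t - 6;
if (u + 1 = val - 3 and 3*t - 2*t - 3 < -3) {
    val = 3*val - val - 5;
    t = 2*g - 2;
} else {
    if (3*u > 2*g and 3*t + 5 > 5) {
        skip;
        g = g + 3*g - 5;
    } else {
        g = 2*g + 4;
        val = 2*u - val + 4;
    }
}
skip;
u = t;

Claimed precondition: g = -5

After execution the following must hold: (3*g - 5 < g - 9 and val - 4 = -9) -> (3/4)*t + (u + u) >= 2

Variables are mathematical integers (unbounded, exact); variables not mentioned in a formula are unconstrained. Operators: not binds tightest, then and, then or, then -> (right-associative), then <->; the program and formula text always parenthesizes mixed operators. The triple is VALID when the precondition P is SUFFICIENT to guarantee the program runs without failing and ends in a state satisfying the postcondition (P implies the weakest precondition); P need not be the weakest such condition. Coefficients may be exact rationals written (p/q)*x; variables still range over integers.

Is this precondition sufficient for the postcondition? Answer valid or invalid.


Working backward. After the program, the postcondition (3*g - 5 < g - 9 and val - 4 = -9) -> (3/4)*t + (u + u) >= 2 must hold; in canonical form it is (2*g < -4 and val = -5) -> (3/4)*t + 2*u >= 2.
Before u := t: (2*g < -4 and val = -5) -> (11/4)*t >= 2
Before skip: (2*g < -4 and val = -5) -> (11/4)*t >= 2
Then branch requires (2*g < -4 and 2*val = 0) -> (11/2)*g >= 15/2; else branch requires ((3*u > 2*g and 3*t > 0) -> ((8*g < 6 and val = -5) -> (11/4)*t >= 2)) and ((not (3*u > 2*g and 3*t > 0)) -> ((4*g < -12 and 2*u = val - 9) -> (11/4)*t >= 2)).
Before the if: ((u = val - 4 and t < 0) -> ((2*g < -4 and 2*val = 0) -> (11/2)*g >= 15/2)) and ((not (u = val - 4 and t < 0)) -> (((3*u > 2*g and 3*t > 0) -> ((8*g < 6 and val = -5) -> (11/4)*t >= 2)) and ((not (3*u > 2*g and 3*t > 0)) -> ((4*g < -12 and 2*u = val - 9) -> (11/4)*t >= 2))))
Before val := t - 6: ((u = t - 10 and t < 0) -> ((2*g < -4 and 2*t = 12) -> (11/2)*g >= 15/2)) and ((not (u = t - 10 and t < 0)) -> (((3*u > 2*g and 3*t > 0) -> ((8*g < 6 and t = 1) -> (11/4)*t >= 2)) and ((not (3*u > 2*g and 3*t > 0)) -> ((4*g < -12 and 2*u = t - 15) -> (11/4)*t >= 2))))
The weakest precondition is ((u = t - 10 and t < 0) -> ((2*g < -4 and 2*t = 12) -> (11/2)*g >= 15/2)) and ((not (u = t - 10 and t < 0)) -> (((3*u > 2*g and 3*t > 0) -> ((8*g < 6 and t = 1) -> (11/4)*t >= 2)) and ((not (3*u > 2*g and 3*t > 0)) -> ((4*g < -12 and 2*u = t - 15) -> (11/4)*t >= 2)))).
Check whether g = -5 implies it.
Countermodel: at the initial state g = -5, t = -1, u = -8, the precondition holds but the weakest precondition fails.
Answer: invalid


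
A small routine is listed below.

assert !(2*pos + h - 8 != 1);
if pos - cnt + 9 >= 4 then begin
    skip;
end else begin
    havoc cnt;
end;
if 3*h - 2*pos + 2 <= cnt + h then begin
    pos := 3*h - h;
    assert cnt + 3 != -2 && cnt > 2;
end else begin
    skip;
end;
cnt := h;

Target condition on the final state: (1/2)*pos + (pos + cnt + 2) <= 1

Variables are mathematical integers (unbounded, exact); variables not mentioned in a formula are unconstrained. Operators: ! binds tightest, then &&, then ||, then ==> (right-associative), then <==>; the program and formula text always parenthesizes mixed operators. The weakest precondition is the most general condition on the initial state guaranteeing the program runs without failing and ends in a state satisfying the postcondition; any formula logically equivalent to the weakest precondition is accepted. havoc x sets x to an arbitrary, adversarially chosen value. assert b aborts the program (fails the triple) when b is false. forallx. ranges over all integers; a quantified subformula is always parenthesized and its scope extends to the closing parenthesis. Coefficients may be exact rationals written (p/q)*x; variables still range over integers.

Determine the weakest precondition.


Working backward. After the program, the postcondition (1/2)*pos + (pos + cnt + 2) <= 1 must hold; in canonical form it is cnt + (3/2)*pos <= -1.
Before cnt := h: h + (3/2)*pos <= -1
Then branch requires cnt != -5 && cnt > 2 && 4*h <= -1; else branch requires h + (3/2)*pos <= -1.
Before the if: (2*h <= cnt + 2*pos - 2 ==> (cnt != -5 && cnt > 2 && 4*h <= -1)) && ((!(2*h <= cnt + 2*pos - 2)) ==> h + (3/2)*pos <= -1)
Then branch requires (2*h <= cnt + 2*pos - 2 ==> (cnt != -5 && cnt > 2 && 4*h <= -1)) && ((!(2*h <= cnt + 2*pos - 2)) ==> h + (3/2)*pos <= -1); else branch requires forall cnt_1. ((2*h <= cnt_1 + 2*pos - 2 ==> (cnt_1 != -5 && cnt_1 > 2 && 4*h <= -1)) && ((!(2*h <= cnt_1 + 2*pos - 2)) ==> h + (3/2)*pos <= -1)).
Before the if: (pos >= cnt - 5 ==> ((2*h <= cnt + 2*pos - 2 ==> (cnt != -5 && cnt > 2 && 4*h <= -1)) && ((!(2*h <= cnt + 2*pos - 2)) ==> h + (3/2)*pos <= -1))) && ((!(pos >= cnt - 5)) ==> (forall cnt_1. ((2*h <= cnt_1 + 2*pos - 2 ==> (cnt_1 != -5 && cnt_1 > 2 && 4*h <= -1)) && ((!(2*h <= cnt_1 + 2*pos - 2)) ==> h + (3/2)*pos <= -1))))
Before assert !(2*pos + h - 8 != 1): (!(h + 2*pos != 9)) && (pos >= cnt - 5 ==> ((2*h <= cnt + 2*pos - 2 ==> (cnt != -5 && cnt > 2 && 4*h <= -1)) && ((!(2*h <= cnt + 2*pos - 2)) ==> h + (3/2)*pos <= -1))) && ((!(pos >= cnt - 5)) ==> (forall cnt_1. ((2*h <= cnt_1 + 2*pos - 2 ==> (cnt_1 != -5 && cnt_1 > 2 && 4*h <= -1)) && ((!(2*h <= cnt_1 + 2*pos - 2)) ==> h + (3/2)*pos <= -1))))
Answer: WP = (!(h + 2*pos != 9)) && (pos >= cnt - 5 ==> ((2*h <= cnt + 2*pos - 2 ==> (cnt != -5 && cnt > 2 && 4*h <= -1)) && ((!(2*h <= cnt + 2*pos - 2)) ==> h + (3/2)*pos <= -1))) && ((!(pos >= cnt - 5)) ==> (forall cnt_1. ((2*h <= cnt_1 + 2*pos - 2 ==> (cnt_1 != -5 && cnt_1 > 2 && 4*h <= -1)) && ((!(2*h <= cnt_1 + 2*pos - 2)) ==> h + (3/2)*pos <= -1))))


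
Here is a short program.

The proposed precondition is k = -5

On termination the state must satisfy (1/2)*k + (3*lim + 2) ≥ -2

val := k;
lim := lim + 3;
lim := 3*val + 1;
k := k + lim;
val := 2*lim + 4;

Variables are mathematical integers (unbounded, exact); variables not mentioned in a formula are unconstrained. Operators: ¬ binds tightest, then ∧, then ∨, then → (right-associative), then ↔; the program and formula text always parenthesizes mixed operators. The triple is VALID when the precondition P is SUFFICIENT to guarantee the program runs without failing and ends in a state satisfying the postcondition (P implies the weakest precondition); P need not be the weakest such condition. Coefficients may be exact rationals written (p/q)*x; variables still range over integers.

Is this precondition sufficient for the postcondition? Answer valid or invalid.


Working backward. After the program, the postcondition (1/2)*k + (3*lim + 2) ≥ -2 must hold; in canonical form it is (1/2)*k + 3*lim ≥ -4.
Before val := 2*lim + 4: (1/2)*k + 3*lim ≥ -4
Before k := k + lim: (1/2)*k + (7/2)*lim ≥ -4
Before lim := 3*val + 1: (1/2)*k + (21/2)*val ≥ -15/2
Before lim := lim + 3: (1/2)*k + (21/2)*val ≥ -15/2
Before val := k: 11*k ≥ -15/2
The weakest precondition is 11*k ≥ -15/2.
Check whether k = -5 implies it.
Countermodel: at the initial state k = -5, the precondition holds but the weakest precondition fails.
Answer: invalid


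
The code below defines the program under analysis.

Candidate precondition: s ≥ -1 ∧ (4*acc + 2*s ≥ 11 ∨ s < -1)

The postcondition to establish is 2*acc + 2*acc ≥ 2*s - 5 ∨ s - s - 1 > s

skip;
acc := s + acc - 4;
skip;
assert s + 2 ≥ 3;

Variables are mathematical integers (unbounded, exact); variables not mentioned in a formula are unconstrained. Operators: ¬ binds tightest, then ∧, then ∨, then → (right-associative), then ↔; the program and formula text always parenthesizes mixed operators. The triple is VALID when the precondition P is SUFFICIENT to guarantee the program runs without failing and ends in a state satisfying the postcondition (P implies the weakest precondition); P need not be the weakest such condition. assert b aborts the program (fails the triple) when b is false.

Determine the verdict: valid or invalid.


Working backward. After the program, the postcondition 2*acc + 2*acc ≥ 2*s - 5 ∨ s - s - 1 > s must hold; in canonical form it is 4*acc ≥ 2*s - 5 ∨ s < -1.
Before assert s + 2 ≥ 3: s ≥ 1 ∧ (4*acc ≥ 2*s - 5 ∨ s < -1)
Before skip: s ≥ 1 ∧ (4*acc ≥ 2*s - 5 ∨ s < -1)
Before acc := s + acc - 4: s ≥ 1 ∧ (4*acc + 2*s ≥ 11 ∨ s < -1)
Before skip: s ≥ 1 ∧ (4*acc + 2*s ≥ 11 ∨ s < -1)
The weakest precondition is s ≥ 1 ∧ (4*acc + 2*s ≥ 11 ∨ s < -1).
Check whether s ≥ -1 ∧ (4*acc + 2*s ≥ 11 ∨ s < -1) implies it.
Countermodel: at the initial state acc = 3, s = 0, the precondition holds but the weakest precondition fails.
Answer: invalid


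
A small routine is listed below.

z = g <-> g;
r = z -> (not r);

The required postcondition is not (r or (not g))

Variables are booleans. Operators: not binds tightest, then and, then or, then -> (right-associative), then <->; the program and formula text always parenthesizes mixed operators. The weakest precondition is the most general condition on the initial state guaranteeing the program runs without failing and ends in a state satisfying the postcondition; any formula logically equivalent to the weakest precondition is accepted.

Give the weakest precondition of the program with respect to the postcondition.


Working backward. After the program, not (r or (not g)) must hold.
Before r := z -> (not r): not ((z -> (not r)) or (not g))
Before z := g <-> g: not ((not r) or (not g))
Answer: WP = not ((not r) or (not g))


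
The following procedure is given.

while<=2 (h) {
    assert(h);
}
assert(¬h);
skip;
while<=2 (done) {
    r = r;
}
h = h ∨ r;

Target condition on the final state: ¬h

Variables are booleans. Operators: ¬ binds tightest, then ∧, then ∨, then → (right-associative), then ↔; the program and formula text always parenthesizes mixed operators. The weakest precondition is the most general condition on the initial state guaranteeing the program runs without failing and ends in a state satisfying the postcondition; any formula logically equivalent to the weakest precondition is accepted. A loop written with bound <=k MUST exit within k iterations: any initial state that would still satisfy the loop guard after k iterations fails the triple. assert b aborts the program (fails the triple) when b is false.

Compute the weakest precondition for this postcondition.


Working backward. After the program, ¬h must hold.
Before h := h ∨ r: ¬(h ∨ r)
Before the loop (bound <=2), unroll the exhaustion recursion (WP_0 = exit-now case; WP_j = one more guarded iteration, up to j = 2):
  WP_0: (¬done) ∧ (¬(h ∨ r))
  WP_1: (done → ((¬done) ∧ (¬(h ∨ r)))) ∧ ((¬done) → (¬(h ∨ r)))
  WP_2: (done → ((done → ((¬done) ∧ (¬(h ∨ r)))) ∧ ((¬done) → (¬(h ∨ r))))) ∧ ((¬done) → (¬(h ∨ r)))
So before the loop: (done → ((done → ((¬done) ∧ (¬(h ∨ r)))) ∧ ((¬done) → (¬(h ∨ r))))) ∧ ((¬done) → (¬(h ∨ r)))
Before skip: (done → ((done → ((¬done) ∧ (¬(h ∨ r)))) ∧ ((¬done) → (¬(h ∨ r))))) ∧ ((¬done) → (¬(h ∨ r)))
Before assert ¬h: (¬h) ∧ (done → ((done → ((¬done) ∧ (¬(h ∨ r)))) ∧ ((¬done) → (¬(h ∨ r))))) ∧ ((¬done) → (¬(h ∨ r)))
Before the loop (bound <=2), unroll the exhaustion recursion (WP_0 = exit-now case; WP_j = one more guarded iteration, up to j = 2):
  WP_0: (¬h) ∧ (done → ((done → ((¬done) ∧ (¬(h ∨ r)))) ∧ ((¬done) → (¬(h ∨ r))))) ∧ ((¬done) → (¬(h ∨ r)))
  WP_1: (¬h) ∧ ((¬h) → ((¬h) ∧ (done → ((done → ((¬done) ∧ (¬(h ∨ r)))) ∧ ((¬done) → (¬(h ∨ r))))) ∧ ((¬done) → (¬(h ∨ r)))))
  WP_2: (¬h) ∧ ((¬h) → ((¬h) ∧ (done → ((done → ((¬done) ∧ (¬(h ∨ r)))) ∧ ((¬done) → (¬(h ∨ r))))) ∧ ((¬done) → (¬(h ∨ r)))))
So before the loop: (¬h) ∧ ((¬h) → ((¬h) ∧ (done → ((done → ((¬done) ∧ (¬(h ∨ r)))) ∧ ((¬done) → (¬(h ∨ r))))) ∧ ((¬done) → (¬(h ∨ r)))))
Answer: WP = (¬h) ∧ ((¬h) → ((¬h) ∧ (done → ((done → ((¬done) ∧ (¬(h ∨ r)))) ∧ ((¬done) → (¬(h ∨ r))))) ∧ ((¬done) → (¬(h ∨ r)))))


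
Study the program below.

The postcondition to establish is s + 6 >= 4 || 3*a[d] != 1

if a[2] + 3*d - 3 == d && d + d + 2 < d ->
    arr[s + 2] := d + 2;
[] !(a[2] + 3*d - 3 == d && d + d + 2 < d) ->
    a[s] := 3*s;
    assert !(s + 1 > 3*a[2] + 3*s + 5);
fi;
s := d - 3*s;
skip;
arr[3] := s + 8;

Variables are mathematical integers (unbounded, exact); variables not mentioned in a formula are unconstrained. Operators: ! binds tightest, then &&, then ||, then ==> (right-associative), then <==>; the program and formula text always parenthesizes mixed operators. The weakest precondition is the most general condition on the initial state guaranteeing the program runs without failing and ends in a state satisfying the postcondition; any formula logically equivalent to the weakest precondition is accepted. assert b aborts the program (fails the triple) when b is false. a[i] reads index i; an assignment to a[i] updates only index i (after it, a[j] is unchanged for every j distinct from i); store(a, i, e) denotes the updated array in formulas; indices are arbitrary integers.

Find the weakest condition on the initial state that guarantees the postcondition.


Working backward. After the program, the postcondition s + 6 >= 4 || 3*a[d] != 1 must hold; in canonical form it is s >= -2 || 3*a[d] != 1.
Before arr[3] := s + 8: s >= -2 || 3*a[d] != 1
Before skip: s >= -2 || 3*a[d] != 1
Before s := d - 3*s: d >= 3*s - 2 || 3*a[d] != 1
Then branch requires d >= 3*s - 2 || 3*a[d] != 1; else branch requires (!(3*store(a, s, 3*s)[2] + 2*s < -4)) && (d >= 3*s - 2 || 3*store(a, s, 3*s)[d] != 1).
Before the if: ((a[2] + 2*d == 3 && d < -2) ==> (d >= 3*s - 2 || 3*a[d] != 1)) && ((!(a[2] + 2*d == 3 && d < -2)) ==> ((!(3*store(a, s, 3*s)[2] + 2*s < -4)) && (d >= 3*s - 2 || 3*store(a, s, 3*s)[d] != 1)))
Answer: WP = ((a[2] + 2*d == 3 && d < -2) ==> (d >= 3*s - 2 || 3*a[d] != 1)) && ((!(a[2] + 2*d == 3 && d < -2)) ==> ((!(3*store(a, s, 3*s)[2] + 2*s < -4)) && (d >= 3*s - 2 || 3*store(a, s, 3*s)[d] != 1)))
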